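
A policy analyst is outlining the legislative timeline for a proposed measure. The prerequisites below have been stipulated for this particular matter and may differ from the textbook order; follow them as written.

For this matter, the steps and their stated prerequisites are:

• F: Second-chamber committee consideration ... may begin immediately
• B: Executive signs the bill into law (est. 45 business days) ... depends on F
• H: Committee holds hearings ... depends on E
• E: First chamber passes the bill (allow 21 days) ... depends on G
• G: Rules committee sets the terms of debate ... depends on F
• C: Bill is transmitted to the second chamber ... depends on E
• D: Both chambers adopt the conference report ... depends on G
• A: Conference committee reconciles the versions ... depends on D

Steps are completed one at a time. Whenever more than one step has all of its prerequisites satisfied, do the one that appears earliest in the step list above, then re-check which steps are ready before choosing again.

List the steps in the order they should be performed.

F → B → G → E → H → C → D → A

F is the only step with nothing outstanding, so it goes first.
Ready: B and G. B is listed earlier → B.
G needed F, now all done → G.
Ready: E and D. E is listed earlier → E.
H and C now also ready, so the ready set is {H, C, D}; H is listed earlier → H.
Ready: C and D. C is listed earlier → C.
D needed G, now all done → D.
Next only A has its prerequisites met → A.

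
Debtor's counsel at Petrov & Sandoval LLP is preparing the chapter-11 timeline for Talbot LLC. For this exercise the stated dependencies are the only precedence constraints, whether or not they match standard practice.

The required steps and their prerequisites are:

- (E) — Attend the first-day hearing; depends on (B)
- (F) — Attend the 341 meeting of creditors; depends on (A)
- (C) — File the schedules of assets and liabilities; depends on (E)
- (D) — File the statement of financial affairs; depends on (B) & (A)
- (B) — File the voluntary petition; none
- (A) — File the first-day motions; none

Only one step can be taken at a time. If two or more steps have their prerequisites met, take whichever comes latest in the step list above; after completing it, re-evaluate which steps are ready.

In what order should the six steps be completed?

Nothing is required for (A) and (B). (A) is listed later → (A) first.
(B) and (F) are both available; (B) is listed later → (B).
Now (D), (F) and (E) have their prerequisites met. (D) is listed later, so (D) next.
Now (F) and (E) have their prerequisites met. (F) is listed later, so (F) next.
Next only (E) has its prerequisites met → (E).
(C) needed (E), now all done → (C).

(A) (B) (D) (F) (E) (C)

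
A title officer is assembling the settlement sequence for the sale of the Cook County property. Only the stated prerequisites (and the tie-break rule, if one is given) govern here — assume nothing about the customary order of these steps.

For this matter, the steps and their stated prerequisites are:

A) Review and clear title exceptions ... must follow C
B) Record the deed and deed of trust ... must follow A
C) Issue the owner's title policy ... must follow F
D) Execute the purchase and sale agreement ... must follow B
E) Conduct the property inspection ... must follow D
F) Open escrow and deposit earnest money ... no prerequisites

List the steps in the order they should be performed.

Only F has no prerequisites, so it is first.
C is the only step now ready → C.
A is the only step now ready → A.
That leaves B as the only ready step → B.
D needed B, now all done → D.
That leaves E as the only ready step → E.

F, C, A, B, D, E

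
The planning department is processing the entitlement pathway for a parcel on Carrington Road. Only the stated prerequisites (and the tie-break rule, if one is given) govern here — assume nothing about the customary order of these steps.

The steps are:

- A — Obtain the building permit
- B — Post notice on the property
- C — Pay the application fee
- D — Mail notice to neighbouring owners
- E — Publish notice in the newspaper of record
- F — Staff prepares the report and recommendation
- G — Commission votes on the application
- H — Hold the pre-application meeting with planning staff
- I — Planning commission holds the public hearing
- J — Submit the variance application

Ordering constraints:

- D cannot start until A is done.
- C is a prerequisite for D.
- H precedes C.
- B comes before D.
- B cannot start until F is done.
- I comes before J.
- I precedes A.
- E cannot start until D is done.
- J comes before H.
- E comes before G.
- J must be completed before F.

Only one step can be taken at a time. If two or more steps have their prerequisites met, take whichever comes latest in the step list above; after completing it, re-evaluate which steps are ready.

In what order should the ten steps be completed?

I has no prerequisites → I first.
Now J and A have their prerequisites met. J is listed later, so J next.
Ready: H, F and A. H is listed later → H.
Now F, C and A have their prerequisites met. F is listed later, so F next.
Ready: C, B and A. C is listed later → C.
Now B and A have their prerequisites met. B is listed later, so B next.
A needed I, now all done → A.
D needed C, B and A, now all done → D.
E needed D, now all done → E.
G is the only step now ready → G.

I J H F C B A D E G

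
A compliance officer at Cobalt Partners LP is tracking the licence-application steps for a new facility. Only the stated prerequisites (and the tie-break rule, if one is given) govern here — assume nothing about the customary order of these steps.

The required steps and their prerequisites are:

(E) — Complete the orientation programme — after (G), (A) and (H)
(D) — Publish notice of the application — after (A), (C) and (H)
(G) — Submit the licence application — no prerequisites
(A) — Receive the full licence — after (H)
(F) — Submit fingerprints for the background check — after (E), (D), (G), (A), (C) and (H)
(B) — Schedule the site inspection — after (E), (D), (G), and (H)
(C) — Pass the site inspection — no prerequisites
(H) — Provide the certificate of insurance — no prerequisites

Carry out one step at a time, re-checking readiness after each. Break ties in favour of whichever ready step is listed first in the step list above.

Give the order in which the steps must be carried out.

Nothing is required for (G), (C) and (H). (G) is listed earlier → (G) first.
Now (C) and (H) have their prerequisites met. (C) is listed earlier, so (C) next.
Next only (H) has its prerequisites met → (H).
(A) needed (H), now all done → (A).
(E) and (D) are both available; (E) is listed earlier → (E).
(D) is the only step now ready → (D).
(F) and (B) are both available; (F) is listed earlier → (F).
Next only (B) has its prerequisites met → (B).

(G), (C), (H), (A), (E), (D), (F), (B)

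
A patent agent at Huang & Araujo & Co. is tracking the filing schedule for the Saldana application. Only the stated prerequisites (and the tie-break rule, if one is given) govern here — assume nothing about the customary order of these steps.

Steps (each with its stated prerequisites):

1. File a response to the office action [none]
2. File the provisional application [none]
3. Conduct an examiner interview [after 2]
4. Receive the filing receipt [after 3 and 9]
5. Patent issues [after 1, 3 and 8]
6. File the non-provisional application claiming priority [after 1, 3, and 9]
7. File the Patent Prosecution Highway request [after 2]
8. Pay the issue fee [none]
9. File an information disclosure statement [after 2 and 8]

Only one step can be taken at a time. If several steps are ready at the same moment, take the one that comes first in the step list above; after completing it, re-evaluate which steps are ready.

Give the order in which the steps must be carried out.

1, 2 and 8 have no prerequisites; 1 is listed earlier, so 1 is first.
Now 2 and 8 have their prerequisites met. 2 is listed earlier, so 2 next.
3, 7 and 8 are all available; 3 is listed earlier → 3.
Now 7 and 8 have their prerequisites met. 7 is listed earlier, so 7 next.
That leaves 8 as the only ready step → 8.
Ready: 5 and 9. 5 is listed earlier → 5.
That leaves 9 as the only ready step → 9.
4 and 6 are both available; 4 is listed earlier → 4.
That leaves 6 as the only ready step → 6.

1, 2, 3, 7, 8, 5, 9, 4, 6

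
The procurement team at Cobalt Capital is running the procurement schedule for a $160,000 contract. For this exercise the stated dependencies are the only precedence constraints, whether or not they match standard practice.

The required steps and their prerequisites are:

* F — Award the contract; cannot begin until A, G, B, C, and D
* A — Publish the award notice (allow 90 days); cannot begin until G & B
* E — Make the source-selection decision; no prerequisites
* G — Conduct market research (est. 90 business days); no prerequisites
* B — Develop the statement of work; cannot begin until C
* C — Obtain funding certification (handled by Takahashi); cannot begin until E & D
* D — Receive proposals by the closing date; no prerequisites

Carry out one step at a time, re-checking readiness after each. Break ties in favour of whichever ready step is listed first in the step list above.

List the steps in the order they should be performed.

E G D C B A F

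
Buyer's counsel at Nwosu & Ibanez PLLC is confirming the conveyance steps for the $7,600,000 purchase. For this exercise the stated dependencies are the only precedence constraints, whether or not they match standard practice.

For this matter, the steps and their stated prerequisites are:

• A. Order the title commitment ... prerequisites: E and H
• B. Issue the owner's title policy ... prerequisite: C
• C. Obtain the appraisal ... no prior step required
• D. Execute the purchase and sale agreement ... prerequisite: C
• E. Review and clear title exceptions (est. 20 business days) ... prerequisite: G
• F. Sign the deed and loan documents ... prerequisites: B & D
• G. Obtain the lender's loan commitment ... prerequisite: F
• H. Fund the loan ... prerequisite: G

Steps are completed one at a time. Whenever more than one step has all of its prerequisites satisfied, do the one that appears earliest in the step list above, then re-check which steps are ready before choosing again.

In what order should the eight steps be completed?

C → B → D → F → G → E → H → A

C is the only step with nothing outstanding, so it goes first.
Now B and D have their prerequisites met. B is listed earlier, so B next.
Next only D has its prerequisites met → D.
That leaves F as the only ready step → F.
Next only G has its prerequisites met → G.
Now E and H have their prerequisites met. E is listed earlier, so E next.
H is the only step now ready → H.
That leaves A as the only ready step → A.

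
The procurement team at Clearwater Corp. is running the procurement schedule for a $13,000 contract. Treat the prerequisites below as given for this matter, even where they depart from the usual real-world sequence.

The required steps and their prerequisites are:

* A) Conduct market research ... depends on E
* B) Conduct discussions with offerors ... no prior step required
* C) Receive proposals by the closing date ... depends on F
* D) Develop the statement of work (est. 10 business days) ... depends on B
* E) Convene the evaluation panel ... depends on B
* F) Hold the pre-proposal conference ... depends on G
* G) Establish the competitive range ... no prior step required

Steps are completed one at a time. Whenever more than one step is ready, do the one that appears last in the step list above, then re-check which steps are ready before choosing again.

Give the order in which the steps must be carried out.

G and B have no prerequisites; G is listed later, so G is first.
Now F and B have their prerequisites met. F is listed later, so F next.
C and B are both available; C is listed later → C.
That leaves B as the only ready step → B.
Ready: E and D. E is listed later → E.
D and A are both available; D is listed later → D.
Next only A has its prerequisites met → A.

G, F, C, B, E, D, A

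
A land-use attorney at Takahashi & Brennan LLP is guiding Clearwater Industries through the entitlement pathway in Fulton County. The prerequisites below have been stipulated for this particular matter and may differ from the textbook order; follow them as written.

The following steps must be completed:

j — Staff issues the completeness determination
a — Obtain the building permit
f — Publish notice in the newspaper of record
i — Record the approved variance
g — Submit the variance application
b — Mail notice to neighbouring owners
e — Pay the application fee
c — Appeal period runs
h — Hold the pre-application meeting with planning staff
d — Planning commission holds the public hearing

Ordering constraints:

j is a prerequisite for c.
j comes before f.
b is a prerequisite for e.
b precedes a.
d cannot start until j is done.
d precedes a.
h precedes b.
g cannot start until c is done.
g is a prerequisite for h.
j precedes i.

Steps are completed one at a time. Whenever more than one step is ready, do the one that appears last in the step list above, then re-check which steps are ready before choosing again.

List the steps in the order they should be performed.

j is the only step with nothing outstanding, so it goes first.
Now d, c, i and f have their prerequisites met. d is listed later, so d next.
Ready: c, i and f. c is listed later → c.
g now also ready, so the ready set is {g, i, f}; g is listed later → g.
Now h, i and f have their prerequisites met. h is listed later, so h next.
Ready: b, i and f. b is listed later → b.
e and a now also ready, so the ready set is {e, i, f, a}; e is listed later → e.
Now i, f and a have their prerequisites met. i is listed later, so i next.
Ready: f and a. f is listed later → f.
a needed d and b, now all done → a.

j, d, c, g, h, b, e, i, f, a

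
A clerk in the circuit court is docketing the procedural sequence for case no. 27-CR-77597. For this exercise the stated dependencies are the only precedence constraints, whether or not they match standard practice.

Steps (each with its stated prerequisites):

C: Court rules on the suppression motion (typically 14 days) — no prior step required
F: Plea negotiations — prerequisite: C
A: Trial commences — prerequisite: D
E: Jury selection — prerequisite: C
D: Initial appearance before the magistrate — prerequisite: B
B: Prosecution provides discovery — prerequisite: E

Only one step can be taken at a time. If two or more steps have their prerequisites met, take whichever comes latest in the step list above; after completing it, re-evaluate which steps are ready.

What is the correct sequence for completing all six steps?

C → E → B → D → A → F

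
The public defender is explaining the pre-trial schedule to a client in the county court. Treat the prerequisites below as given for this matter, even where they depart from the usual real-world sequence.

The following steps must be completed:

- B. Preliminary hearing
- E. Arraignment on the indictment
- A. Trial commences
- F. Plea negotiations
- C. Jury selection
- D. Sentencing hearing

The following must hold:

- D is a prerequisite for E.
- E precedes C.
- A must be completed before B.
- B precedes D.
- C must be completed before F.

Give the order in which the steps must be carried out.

A has no prerequisites → A first.
Next only B has its prerequisites met → B.
D needed B, now all done → D.
E is the only step now ready → E.
C needed E, now all done → C.
F is the only step now ready → F.

A B D E C F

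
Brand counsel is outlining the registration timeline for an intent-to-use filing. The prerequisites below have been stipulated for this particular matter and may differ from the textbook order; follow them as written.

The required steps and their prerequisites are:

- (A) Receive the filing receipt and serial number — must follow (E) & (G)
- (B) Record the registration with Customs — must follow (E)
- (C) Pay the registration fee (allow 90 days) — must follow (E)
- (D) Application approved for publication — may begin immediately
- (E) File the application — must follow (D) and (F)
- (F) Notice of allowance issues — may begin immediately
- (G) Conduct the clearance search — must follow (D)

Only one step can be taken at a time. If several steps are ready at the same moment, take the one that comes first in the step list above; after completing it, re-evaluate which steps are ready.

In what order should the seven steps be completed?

(D), (F), (E), (B), (C), (G), (A)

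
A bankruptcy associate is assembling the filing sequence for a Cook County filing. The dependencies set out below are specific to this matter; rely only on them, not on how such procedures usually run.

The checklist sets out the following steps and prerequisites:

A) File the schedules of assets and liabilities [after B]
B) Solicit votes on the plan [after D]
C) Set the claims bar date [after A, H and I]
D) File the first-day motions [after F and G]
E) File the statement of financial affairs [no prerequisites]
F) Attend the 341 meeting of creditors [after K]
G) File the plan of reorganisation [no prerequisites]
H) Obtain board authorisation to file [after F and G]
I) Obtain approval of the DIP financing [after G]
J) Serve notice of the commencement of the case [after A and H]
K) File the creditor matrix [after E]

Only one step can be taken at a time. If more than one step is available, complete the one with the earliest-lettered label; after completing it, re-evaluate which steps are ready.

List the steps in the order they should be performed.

E → G → I → K → F → D → B → A → H → C → J

E and G have no prerequisites; E has the earlier label, so E is first.
Ready: G and K. G has the earlier label → G.
Ready: I and K. I has the earlier label → I.
Next only K has its prerequisites met → K.
F needed K, now all done → F.
Now D and H have their prerequisites met. D has the earlier label, so D next.
B now also ready, so the ready set is {B, H}; B has the earlier label → B.
A now also ready, so the ready set is {A, H}; A has the earlier label → A.
H is the only step now ready → H.
C and J are both available; C has the earlier label → C.
J is the only step now ready → J.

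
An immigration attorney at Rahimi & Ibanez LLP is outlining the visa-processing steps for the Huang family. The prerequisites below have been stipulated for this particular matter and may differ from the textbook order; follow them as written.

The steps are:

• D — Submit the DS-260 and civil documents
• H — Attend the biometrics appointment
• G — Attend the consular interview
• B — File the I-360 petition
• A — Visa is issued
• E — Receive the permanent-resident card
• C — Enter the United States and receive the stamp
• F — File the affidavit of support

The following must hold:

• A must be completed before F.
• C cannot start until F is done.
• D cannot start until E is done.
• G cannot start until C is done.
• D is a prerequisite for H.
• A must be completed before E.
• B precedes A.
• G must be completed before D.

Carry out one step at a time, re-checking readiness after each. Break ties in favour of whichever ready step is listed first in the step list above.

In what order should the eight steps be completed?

Only B has no prerequisites, so it is first.
Next only A has its prerequisites met → A.
Now E and F have their prerequisites met. E is listed earlier, so E next.
That leaves F as the only ready step → F.
C is the only step now ready → C.
G needed C, now all done → G.
D needed G and E, now all done → D.
H is the only step now ready → H.

B A E F C G D H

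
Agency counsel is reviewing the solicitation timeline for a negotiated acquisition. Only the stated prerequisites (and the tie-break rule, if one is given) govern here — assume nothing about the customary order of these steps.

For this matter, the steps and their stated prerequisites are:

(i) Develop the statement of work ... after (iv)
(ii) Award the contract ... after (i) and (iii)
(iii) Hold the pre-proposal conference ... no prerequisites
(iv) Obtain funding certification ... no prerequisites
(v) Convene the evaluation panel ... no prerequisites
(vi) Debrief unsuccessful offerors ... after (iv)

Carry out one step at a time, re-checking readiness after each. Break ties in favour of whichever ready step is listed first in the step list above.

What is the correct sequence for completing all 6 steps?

(iii) → (iv) → (i) → (ii) → (v) → (vi)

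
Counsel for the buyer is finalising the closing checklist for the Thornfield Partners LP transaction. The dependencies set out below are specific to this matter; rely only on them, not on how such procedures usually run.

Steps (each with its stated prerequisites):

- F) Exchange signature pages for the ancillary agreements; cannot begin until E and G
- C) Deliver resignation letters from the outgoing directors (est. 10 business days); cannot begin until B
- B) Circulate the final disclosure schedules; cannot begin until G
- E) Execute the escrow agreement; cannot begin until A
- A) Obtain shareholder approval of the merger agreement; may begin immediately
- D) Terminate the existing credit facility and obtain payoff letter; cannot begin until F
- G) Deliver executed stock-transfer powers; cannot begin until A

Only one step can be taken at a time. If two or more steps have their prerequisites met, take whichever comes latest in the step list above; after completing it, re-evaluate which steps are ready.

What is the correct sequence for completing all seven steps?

A, G, E, B, C, F, D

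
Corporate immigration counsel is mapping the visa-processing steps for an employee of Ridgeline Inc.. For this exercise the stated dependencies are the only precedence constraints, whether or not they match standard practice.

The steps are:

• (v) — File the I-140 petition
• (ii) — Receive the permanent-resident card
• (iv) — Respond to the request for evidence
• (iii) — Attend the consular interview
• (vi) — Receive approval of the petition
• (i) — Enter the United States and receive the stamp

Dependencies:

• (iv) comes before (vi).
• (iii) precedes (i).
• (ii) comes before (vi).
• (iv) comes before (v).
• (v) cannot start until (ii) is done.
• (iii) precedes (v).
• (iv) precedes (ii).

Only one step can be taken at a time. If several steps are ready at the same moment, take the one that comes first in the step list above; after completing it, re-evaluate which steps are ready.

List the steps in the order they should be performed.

(iv) and (iii) have no prerequisites; (iv) is listed earlier, so (iv) is first.
Ready: (ii) and (iii). (ii) is listed earlier → (ii).
(iii) and (vi) are both available; (iii) is listed earlier → (iii).
(v) and (i) now also ready, so the ready set is {(v), (vi), (i)}; (v) is listed earlier → (v).
Ready: (vi) and (i). (vi) is listed earlier → (vi).
(i) needed (iii), now all done → (i).

(iv) → (ii) → (iii) → (v) → (vi) → (i)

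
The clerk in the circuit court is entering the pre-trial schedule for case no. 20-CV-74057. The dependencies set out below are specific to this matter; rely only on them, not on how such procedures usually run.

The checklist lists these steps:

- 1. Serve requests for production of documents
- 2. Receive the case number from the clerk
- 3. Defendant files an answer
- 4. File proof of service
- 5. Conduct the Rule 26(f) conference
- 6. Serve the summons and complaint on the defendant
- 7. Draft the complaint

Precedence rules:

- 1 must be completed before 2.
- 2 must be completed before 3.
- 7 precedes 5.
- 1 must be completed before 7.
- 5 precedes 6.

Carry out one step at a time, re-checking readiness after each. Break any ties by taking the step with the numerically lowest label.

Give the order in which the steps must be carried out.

1 → 2 → 3 → 4 → 7 → 5 → 6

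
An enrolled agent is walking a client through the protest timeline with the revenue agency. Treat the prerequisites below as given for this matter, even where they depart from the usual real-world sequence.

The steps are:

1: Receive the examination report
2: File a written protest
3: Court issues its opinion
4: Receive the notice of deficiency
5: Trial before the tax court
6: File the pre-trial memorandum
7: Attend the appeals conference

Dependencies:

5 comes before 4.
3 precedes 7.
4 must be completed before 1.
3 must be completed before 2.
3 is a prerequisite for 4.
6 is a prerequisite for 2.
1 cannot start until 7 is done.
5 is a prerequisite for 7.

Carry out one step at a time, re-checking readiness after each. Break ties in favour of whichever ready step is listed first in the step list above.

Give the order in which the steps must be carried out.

3, 5, 4, 6, 2, 7, 1

Nothing is required for 3, 5 and 6. 3 is listed earlier → 3 first.
Ready: 5 and 6. 5 is listed earlier → 5.
Ready: 4, 6 and 7. 4 is listed earlier → 4.
Ready: 6 and 7. 6 is listed earlier → 6.
2 and 7 are both available; 2 is listed earlier → 2.
7 is the only step now ready → 7.
1 is the only step now ready → 1.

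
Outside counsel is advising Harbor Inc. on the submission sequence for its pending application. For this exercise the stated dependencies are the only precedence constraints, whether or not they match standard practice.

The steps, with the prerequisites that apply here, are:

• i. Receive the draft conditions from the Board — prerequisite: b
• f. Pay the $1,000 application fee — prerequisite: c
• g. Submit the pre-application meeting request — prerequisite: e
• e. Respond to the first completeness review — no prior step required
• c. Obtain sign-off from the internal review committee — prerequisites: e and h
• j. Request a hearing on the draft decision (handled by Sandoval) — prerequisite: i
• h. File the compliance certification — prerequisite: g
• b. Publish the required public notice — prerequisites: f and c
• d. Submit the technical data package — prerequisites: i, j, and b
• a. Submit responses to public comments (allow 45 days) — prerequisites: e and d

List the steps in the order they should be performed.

e, g, h, c, f, b, i, j, d, a

e has no prerequisites → e first.
Next only g has its prerequisites met → g.
h needed g, now all done → h.
c is the only step now ready → c.
f needed c, now all done → f.
b needed f and c, now all done → b.
i is the only step now ready → i.
That leaves j as the only ready step → j.
That leaves d as the only ready step → d.
Next only a has its prerequisites met → a.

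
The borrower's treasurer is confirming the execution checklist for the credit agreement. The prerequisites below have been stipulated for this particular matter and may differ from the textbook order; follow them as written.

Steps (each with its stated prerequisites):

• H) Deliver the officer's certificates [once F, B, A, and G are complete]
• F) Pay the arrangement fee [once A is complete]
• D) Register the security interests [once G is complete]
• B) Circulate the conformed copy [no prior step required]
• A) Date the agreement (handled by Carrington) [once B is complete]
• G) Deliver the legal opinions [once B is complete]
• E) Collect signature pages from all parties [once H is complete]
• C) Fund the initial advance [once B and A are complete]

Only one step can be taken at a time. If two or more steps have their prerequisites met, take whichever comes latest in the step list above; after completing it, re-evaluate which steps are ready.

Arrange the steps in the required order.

B G A C D F H E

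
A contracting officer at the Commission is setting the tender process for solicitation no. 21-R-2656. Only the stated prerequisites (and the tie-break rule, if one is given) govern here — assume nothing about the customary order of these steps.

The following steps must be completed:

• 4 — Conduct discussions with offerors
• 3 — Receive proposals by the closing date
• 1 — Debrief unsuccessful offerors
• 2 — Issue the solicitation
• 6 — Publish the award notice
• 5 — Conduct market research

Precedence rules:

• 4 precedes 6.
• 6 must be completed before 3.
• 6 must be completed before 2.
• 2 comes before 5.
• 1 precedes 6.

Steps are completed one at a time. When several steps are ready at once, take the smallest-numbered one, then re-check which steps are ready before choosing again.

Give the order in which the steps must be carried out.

1 and 4 have no prerequisites; 1 has the earlier label, so 1 is first.
That leaves 4 as the only ready step → 4.
That leaves 6 as the only ready step → 6.
Now 2 and 3 have their prerequisites met. 2 has the earlier label, so 2 next.
3 and 5 are both available; 3 has the earlier label → 3.
That leaves 5 as the only ready step → 5.

1, 4, 6, 2, 3, 5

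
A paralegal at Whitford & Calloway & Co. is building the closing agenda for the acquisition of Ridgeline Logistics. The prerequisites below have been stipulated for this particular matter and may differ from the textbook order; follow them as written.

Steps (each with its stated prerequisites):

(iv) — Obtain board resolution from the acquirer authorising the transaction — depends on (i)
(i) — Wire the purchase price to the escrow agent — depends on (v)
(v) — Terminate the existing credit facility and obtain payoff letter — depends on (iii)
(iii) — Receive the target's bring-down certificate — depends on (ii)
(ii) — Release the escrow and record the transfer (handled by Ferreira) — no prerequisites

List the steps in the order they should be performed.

(ii) (iii) (v) (i) (iv)

Only (ii) has no prerequisites, so it is first.
(iii) needed (ii), now all done → (iii).
(v) is the only step now ready → (v).
Next only (i) has its prerequisites met → (i).
(iv) is the only step now ready → (iv).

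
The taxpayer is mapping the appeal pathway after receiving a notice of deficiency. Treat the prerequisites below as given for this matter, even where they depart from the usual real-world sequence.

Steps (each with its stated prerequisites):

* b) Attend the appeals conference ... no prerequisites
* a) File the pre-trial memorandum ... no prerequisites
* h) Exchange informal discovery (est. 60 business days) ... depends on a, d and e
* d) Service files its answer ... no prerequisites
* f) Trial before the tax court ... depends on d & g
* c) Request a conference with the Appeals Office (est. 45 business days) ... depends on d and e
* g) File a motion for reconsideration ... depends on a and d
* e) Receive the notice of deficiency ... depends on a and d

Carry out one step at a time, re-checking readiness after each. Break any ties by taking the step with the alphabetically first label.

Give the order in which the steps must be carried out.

a → b → d → e → c → g → f → h

Nothing is required for a, b and d. a has the earlier label → a first.
Now b and d have their prerequisites met. b has the earlier label, so b next.
That leaves d as the only ready step → d.
e and g are both available; e has the earlier label → e.
Ready: c, g and h. c has the earlier label → c.
g and h are both available; g has the earlier label → g.
f and h are both available; f has the earlier label → f.
h needed a, d and e, now all done → h.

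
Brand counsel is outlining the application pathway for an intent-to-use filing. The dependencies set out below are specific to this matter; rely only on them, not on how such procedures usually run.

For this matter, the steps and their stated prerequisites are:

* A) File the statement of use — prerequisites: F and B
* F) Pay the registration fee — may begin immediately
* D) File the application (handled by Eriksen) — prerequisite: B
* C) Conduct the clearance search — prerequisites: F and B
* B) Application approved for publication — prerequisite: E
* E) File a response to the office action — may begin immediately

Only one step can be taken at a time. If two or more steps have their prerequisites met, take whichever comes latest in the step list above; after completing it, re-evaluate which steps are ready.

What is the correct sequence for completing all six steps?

E and F have no prerequisites; E is listed later, so E is first.
B now also ready, so the ready set is {B, F}; B is listed later → B.
D now also ready, so the ready set is {D, F}; D is listed later → D.
That leaves F as the only ready step → F.
Ready: C and A. C is listed later → C.
That leaves A as the only ready step → A.

E, B, D, F, C, A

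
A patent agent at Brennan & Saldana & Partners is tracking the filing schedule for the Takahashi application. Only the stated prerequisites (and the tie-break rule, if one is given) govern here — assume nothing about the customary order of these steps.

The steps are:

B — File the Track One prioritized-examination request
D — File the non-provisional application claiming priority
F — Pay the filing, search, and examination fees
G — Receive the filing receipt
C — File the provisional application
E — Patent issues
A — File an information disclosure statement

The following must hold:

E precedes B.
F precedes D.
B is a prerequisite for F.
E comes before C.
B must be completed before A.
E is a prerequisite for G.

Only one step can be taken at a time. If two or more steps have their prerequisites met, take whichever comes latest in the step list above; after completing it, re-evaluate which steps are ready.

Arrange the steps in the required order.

Only E has no prerequisites, so it is first.
Now C, G and B have their prerequisites met. C is listed later, so C next.
Now G and B have their prerequisites met. G is listed later, so G next.
B needed E, now all done → B.
Ready: A and F. A is listed later → A.
F is the only step now ready → F.
D is the only step now ready → D.

E → C → G → B → A → F → D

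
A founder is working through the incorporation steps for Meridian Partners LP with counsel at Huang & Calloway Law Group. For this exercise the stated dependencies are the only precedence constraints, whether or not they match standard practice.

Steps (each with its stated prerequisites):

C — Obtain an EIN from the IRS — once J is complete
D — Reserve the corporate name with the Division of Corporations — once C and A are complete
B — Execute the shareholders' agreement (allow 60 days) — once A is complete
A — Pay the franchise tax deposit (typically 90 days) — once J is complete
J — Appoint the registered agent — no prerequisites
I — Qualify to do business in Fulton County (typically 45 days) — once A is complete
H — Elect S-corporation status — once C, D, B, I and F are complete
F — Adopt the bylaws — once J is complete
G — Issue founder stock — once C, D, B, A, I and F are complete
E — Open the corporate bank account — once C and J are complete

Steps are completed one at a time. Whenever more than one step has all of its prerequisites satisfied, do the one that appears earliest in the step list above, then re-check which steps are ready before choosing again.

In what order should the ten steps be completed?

J C A D B I F H G E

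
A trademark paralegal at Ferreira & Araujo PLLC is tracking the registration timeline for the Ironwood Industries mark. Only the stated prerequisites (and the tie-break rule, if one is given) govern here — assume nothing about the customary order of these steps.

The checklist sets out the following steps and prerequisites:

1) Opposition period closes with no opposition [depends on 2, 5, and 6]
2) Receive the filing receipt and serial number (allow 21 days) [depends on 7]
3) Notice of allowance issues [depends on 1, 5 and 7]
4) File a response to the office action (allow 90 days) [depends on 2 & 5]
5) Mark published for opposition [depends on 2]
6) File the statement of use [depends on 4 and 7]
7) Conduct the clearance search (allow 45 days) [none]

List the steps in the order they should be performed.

7 2 5 4 6 1 3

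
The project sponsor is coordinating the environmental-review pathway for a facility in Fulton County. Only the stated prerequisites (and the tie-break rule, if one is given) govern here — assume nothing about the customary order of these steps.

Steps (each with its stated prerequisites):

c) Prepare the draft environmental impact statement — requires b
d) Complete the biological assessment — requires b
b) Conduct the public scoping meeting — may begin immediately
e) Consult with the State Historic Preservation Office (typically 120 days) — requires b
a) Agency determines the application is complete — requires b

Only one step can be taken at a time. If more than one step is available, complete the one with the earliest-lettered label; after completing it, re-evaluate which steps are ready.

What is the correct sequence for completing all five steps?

b, a, c, d, e

Only b has no prerequisites, so it is first.
Now a, c, d and e have their prerequisites met. a has the earlier label, so a next.
Now c, d and e have their prerequisites met. c has the earlier label, so c next.
d and e are both available; d has the earlier label → d.
e needed b, now all done → e.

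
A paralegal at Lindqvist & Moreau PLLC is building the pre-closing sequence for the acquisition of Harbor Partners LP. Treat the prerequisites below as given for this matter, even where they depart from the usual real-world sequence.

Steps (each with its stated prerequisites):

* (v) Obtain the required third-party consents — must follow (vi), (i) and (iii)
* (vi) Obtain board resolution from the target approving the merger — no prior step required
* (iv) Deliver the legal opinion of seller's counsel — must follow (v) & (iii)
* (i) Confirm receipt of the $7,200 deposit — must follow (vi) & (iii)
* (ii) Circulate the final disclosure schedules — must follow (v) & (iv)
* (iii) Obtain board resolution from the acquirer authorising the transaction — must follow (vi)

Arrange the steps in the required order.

(vi), (iii), (i), (v), (iv), (ii)

(vi) has no prerequisites → (vi) first.
That leaves (iii) as the only ready step → (iii).
That leaves (i) as the only ready step → (i).
(v) needed (vi), (i) and (iii), now all done → (v).
(iv) needed (v) and (iii), now all done → (iv).
(ii) is the only step now ready → (ii).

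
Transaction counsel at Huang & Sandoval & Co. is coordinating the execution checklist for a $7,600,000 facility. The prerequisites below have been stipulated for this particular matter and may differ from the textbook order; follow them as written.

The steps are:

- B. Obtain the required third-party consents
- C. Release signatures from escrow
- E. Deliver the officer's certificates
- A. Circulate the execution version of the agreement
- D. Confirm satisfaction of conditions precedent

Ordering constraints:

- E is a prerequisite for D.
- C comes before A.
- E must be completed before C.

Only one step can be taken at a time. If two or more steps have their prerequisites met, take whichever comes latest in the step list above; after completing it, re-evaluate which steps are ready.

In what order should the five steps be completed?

E D C A B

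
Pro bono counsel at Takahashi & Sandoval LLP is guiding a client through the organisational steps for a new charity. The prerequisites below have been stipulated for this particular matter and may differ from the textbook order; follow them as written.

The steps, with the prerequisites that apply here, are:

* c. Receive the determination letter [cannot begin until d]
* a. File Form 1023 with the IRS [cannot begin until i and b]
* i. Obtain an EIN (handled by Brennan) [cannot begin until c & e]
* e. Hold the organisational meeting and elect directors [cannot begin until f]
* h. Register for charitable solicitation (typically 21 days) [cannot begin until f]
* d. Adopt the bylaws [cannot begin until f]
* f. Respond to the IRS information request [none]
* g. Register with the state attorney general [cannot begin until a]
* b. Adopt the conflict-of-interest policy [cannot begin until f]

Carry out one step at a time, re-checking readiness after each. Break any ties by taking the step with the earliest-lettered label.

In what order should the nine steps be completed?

f, b, d, c, e, h, i, a, g

f is the only step with nothing outstanding, so it goes first.
b, d, e and h are all available; b has the earlier label → b.
d, e and h are all available; d has the earlier label → d.
c now also ready, so the ready set is {c, e, h}; c has the earlier label → c.
e and h are both available; e has the earlier label → e.
Now h and i have their prerequisites met. h has the earlier label, so h next.
i is the only step now ready → i.
a needed b and i, now all done → a.
g needed a, now all done → g.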